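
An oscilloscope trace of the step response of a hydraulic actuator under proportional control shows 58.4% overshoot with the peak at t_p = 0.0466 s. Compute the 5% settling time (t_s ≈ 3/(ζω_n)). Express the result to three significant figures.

The overshoot fixes ζ = −ln(OS)/√(π²+ln²(OS)) = 0.169.
t_p = π/ω_d ⇒ ω_d = 67.4 rad/s; then ω_n = ω_d/√(1−ζ²) = 68.4 rad/s.
t_s ≈ 3/(ζω_n) = 3/(0.169·68.4) = 0.260 s.

t_s ≈ 0.260 s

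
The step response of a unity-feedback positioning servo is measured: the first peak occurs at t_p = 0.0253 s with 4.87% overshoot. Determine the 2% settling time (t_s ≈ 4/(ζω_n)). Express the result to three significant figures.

ζ from %OS: ζ = |ln 0.0487|/√(π²+ln²0.0487) = 0.693.
From t_p = π/ω_d, ω_d = π/0.0253 = 124 rad/s, so ω_n = ω_d/√(1−ζ²) = 172 rad/s.
t_s ≈ 4/(ζω_n) = 4/(0.693·172) = 0.0335 s.

t_s ≈ 0.0335 s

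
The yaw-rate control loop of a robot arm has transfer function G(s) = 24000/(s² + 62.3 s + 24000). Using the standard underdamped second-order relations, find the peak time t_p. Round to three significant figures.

t_p ≈ 0.0207 s

Comparing the denominator to s² + 2ζω_n s + ω_n²: ω_n = √24000 = 155 rad/s, and 2ζω_n = 62.3 so ζ = 62.3/(2·155) = 0.201.
ω_d = ω_n√(1−ζ²) = 152 rad/s. Then t_p = π/ω_d = 0.0207 s.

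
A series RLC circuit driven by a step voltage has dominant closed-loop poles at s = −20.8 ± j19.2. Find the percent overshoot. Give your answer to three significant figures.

|pole| = ω_n = √(20.8² + 19.2²) = 28.3 rad/s; ζ = cos θ = σ/ω_n = 0.735.
%OS = 100·exp(−πζ/√(1−ζ²)) = 3.33%.

%OS ≈ 3.33%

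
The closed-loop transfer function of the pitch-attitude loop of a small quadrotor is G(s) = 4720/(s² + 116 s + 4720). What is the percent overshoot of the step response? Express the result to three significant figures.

Comparing the denominator to s² + 2ζω_n s + ω_n²: ω_n = √4720 = 68.7 rad/s, and 2ζω_n = 116 so ζ = 116/(2·68.7) = 0.844.
%OS = 100·exp(−πζ/√(1−ζ²)) = 0.710%.

%OS ≈ 0.710%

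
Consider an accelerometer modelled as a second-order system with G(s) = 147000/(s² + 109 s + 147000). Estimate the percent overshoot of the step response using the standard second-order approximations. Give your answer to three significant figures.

%OS ≈ 63.7%

Comparing the denominator to s² + 2ζω_n s + ω_n²: ω_n = √147000 = 383 rad/s, and 2ζω_n = 109 so ζ = 109/(2·383) = 0.142.
%OS = 100·exp(−πζ/√(1−ζ²)) = 63.7%.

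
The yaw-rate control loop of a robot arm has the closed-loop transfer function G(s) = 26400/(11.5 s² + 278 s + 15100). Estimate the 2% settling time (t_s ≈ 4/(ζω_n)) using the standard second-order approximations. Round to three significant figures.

t_s ≈ 0.331 s

Dividing through by 11.5: denominator becomes s² + 24.17 s + 1313.
So ω_n = √1313 = 36.2 rad/s and ζ = 24.17/(2·36.2) = 0.334.
t_s ≈ 4/(ζω_n) = 0.331 s.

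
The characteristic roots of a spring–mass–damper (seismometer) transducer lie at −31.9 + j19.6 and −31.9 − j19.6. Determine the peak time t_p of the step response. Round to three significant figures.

t_p = π/ω_d with ω_d = 19.6 (the imaginary part), so t_p = 0.160 s.

t_p ≈ 0.160 s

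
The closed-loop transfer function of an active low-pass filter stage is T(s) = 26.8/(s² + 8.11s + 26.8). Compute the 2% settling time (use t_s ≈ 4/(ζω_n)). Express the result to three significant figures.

Matching coefficients with s² + 2ζω_n s + ω_n² gives ω_n² = 26.8 ⇒ ω_n = 5.18 rad/s, and ζ = 8.11/(2ω_n) = 0.783.
t_s ≈ 4/(ζω_n) = 4/(0.783·5.18) = 0.986 s.

t_s ≈ 0.986 s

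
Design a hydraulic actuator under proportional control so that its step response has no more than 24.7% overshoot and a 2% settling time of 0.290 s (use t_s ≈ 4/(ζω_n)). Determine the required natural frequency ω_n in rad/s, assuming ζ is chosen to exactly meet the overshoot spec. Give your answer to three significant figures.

ω_n ≈ 33.9 rad/s

Inverting the overshoot relation: ζ = |ln 0.247|/√(π² + ln²0.247) = 0.407.
Then ω_n = 4/(ζ t_s) = 4/(0.407 × 0.290) = 33.9 rad/s.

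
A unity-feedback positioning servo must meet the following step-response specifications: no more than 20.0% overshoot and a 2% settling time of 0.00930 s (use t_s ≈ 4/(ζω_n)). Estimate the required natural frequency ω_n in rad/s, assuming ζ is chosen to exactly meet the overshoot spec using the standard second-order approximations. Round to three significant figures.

From %OS = 100·exp(−πζ/√(1−ζ²)), invert to get ζ = −ln(OS)/√(π² + ln²(OS)) with OS = 0.200.
−ln 0.200 = 1.609, so ζ = 1.609/√(π² + 2.590) = 0.456.
From t_s ≈ 4/(ζω_n): ω_n = 4/(ζ·t_s) = 4/(0.456·0.00930) = 943 rad/s.

ω_n ≈ 943 rad/s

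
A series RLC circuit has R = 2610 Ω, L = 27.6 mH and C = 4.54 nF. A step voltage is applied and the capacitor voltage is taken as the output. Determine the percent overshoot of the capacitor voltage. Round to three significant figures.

For a series RLC circuit (capacitor voltage as output), ω_n = 1/√(LC) = 1/√(27.6 mH · 4.54 nF) = 89300 rad/s.
ζ = (R/2)·√(C/L) = (2610/2)·√(4.54 nF/27.6 mH) = 0.529.
%OS = 100 e^{−πζ/√(1−ζ²)} with ζ = 0.529 gives 14.1%.

%OS ≈ 14.1%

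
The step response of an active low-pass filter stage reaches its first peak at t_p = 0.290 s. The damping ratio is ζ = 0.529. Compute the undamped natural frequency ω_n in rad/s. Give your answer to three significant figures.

Peak time t_p = π/ω_d, so ω_d = π/t_p = π/0.290 = 10.8 rad/s.
ω_n = ω_d/√(1−ζ²) = 10.8/√0.720 = 12.8 rad/s.

ω_n ≈ 12.8 rad/s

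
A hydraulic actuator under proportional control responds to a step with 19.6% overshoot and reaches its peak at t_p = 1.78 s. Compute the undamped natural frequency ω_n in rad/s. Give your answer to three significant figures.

ζ from %OS: ζ = |ln 0.196|/√(π²+ln²0.196) = 0.460.
t_p = π/ω_d ⇒ ω_d = 1.76 rad/s; then ω_n = ω_d/√(1−ζ²) = 1.99 rad/s.

ω_n ≈ 1.99 rad/s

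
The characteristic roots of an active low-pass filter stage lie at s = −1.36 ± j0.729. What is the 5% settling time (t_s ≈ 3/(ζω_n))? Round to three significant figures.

For poles at −σ ± jω_d, ζω_n = σ = 1.36, so t_s ≈ 3/σ = 2.21 s.

t_s ≈ 2.21 s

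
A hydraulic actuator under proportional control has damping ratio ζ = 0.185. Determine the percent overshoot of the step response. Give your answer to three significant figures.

For an underdamped second-order system, %OS = 100·exp(−πζ/√(1−ζ²)).
πζ/√(1−ζ²) = π·0.185/√(1−0.0342) = 0.5914, so %OS = 100·e^(−0.5914) = 55.4%.

%OS ≈ 55.4%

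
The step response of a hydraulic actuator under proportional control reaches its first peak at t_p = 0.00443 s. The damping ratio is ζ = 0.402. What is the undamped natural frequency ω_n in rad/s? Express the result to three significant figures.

ω_n ≈ 775 rad/s

Peak time t_p = π/ω_d, so ω_d = π/t_p = π/0.00443 = 709 rad/s.
ω_n = ω_d/√(1−ζ²) = 709/√0.838 = 775 rad/s.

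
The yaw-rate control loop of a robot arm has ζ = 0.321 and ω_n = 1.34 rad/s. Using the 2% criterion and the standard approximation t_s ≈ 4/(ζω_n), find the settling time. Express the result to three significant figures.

t_s ≈ 4/(ζω_n) = 4/(0.321 × 1.34) = 9.30 s.

t_s ≈ 9.30 s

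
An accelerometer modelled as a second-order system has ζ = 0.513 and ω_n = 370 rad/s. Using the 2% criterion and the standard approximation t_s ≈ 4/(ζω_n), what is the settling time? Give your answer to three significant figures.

t_s ≈ 4/(ζω_n) = 4/(0.513 × 370) = 0.0211 s.

t_s ≈ 0.0211 s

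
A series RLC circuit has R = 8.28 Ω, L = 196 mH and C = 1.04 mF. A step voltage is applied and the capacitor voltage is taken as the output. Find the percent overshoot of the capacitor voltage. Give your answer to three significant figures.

%OS ≈ 37.0%

For a series RLC circuit (capacitor voltage as output), ω_n = 1/√(LC) = 1/√(196 mH · 1.04 mF) = 70.0 rad/s.
ζ = (R/2)·√(C/L) = (8.28/2)·√(1.04 mF/196 mH) = 0.302.
Overshoot: exp(−π·0.302/√(1−0.302²)) = 0.370, i.e. 37.0%.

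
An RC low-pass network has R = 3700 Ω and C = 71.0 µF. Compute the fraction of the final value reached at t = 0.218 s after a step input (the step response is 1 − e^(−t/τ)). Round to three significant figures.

y/y_∞ ≈ 0.564

τ = RC = 3700 × 71.0 µF = 0.263 s.
y(t)/y_∞ = 1 − e^(−t/τ) = 1 − e^(−0.218/0.263) = 1 − e^(−0.830) = 0.564.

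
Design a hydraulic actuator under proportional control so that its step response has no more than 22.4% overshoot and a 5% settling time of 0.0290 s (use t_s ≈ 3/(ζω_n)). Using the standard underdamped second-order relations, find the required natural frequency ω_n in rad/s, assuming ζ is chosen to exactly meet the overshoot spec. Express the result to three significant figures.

ω_n ≈ 241 rad/s

From %OS = 100·exp(−πζ/√(1−ζ²)), invert to get ζ = −ln(OS)/√(π² + ln²(OS)) with OS = 0.224.
−ln 0.224 = 1.496, so ζ = 1.496/√(π² + 2.238) = 0.430.
Then ω_n = 3/(ζ t_s) = 3/(0.430 × 0.0290) = 241 rad/s.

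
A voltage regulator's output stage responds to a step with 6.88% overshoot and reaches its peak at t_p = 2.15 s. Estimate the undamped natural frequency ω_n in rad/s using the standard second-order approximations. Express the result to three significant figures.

The overshoot fixes ζ = −ln(OS)/√(π²+ln²(OS)) = 0.649.
From t_p = π/ω_d, ω_d = π/2.15 = 1.46 rad/s, so ω_n = ω_d/√(1−ζ²) = 1.92 rad/s.

ω_n ≈ 1.92 rad/s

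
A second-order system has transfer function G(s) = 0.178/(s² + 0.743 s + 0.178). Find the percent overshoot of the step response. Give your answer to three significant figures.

Matching coefficients with s² + 2ζω_n s + ω_n² gives ω_n² = 0.178 ⇒ ω_n = 0.422 rad/s, and ζ = 0.743/(2ω_n) = 0.881.
%OS = 100 e^{−πζ/√(1−ζ²)} with ζ = 0.881 gives 0.292%.

%OS ≈ 0.292%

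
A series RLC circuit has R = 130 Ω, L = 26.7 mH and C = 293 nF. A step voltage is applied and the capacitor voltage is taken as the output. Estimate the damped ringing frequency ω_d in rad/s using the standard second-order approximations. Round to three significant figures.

ω_d ≈ 11000 rad/s

For a series RLC circuit (capacitor voltage as output), ω_n = 1/√(LC) = 1/√(26.7 mH · 293 nF) = 11300 rad/s.
ζ = (R/2)·√(C/L) = (130/2)·√(293 nF/26.7 mH) = 0.215.
The damped frequency ω_d = ω_n√(1−ζ²) = 11000 rad/s.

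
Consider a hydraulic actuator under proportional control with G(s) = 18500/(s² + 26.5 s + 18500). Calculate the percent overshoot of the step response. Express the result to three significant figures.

%OS ≈ 73.5%

Comparing the denominator to s² + 2ζω_n s + ω_n²: ω_n = √18500 = 136 rad/s, and 2ζω_n = 26.5 so ζ = 26.5/(2·136) = 0.0974.
Overshoot: exp(−π·0.0974/√(1−0.0974²)) = 0.735, i.e. 73.5%.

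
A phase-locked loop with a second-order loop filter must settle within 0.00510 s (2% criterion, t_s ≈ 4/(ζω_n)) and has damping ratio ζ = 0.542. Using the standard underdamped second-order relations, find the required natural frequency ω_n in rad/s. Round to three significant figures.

Rearranging t_s ≈ 4/(ζω_n) gives ω_n = 4/(ζ·t_s) = 4/(0.542 × 0.00510) = 1450 rad/s.

ω_n ≈ 1450 rad/s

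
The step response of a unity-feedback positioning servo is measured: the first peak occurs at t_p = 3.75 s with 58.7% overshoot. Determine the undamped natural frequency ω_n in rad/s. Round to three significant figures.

ω_n ≈ 0.850 rad/s

ζ from %OS: ζ = |ln 0.587|/√(π²+ln²0.587) = 0.167.
From t_p = π/ω_d, ω_d = π/3.75 = 0.838 rad/s, so ω_n = ω_d/√(1−ζ²) = 0.850 rad/s.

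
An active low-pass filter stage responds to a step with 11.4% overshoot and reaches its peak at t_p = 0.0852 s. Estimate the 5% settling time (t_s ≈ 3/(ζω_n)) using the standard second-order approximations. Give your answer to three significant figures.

The overshoot fixes ζ = −ln(OS)/√(π²+ln²(OS)) = 0.569.
From t_p = π/ω_d, ω_d = π/0.0852 = 36.9 rad/s, so ω_n = ω_d/√(1−ζ²) = 44.8 rad/s.
t_s ≈ 3/(ζω_n) = 3/(0.569·44.8) = 0.118 s.

t_s ≈ 0.118 s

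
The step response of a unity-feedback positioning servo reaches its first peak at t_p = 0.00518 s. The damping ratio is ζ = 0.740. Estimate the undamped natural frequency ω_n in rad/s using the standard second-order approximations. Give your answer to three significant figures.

Peak time t_p = π/ω_d, so ω_d = π/t_p = π/0.00518 = 606 rad/s.
ω_n = ω_d/√(1−ζ²) = 606/√0.452 = 902 rad/s.

ω_n ≈ 902 rad/s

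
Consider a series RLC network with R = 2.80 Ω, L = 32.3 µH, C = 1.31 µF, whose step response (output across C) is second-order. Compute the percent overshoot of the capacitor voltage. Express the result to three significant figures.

For a series RLC circuit (capacitor voltage as output), ω_n = 1/√(LC) = 1/√(32.3 µH · 1.31 µF) = 154000 rad/s.
ζ = (R/2)·√(C/L) = (2.80/2)·√(1.31 µF/32.3 µH) = 0.282.
Overshoot: exp(−π·0.282/√(1−0.282²)) = 0.397, i.e. 39.7%.

%OS ≈ 39.7%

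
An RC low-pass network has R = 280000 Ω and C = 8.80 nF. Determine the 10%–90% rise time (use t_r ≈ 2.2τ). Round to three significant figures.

t_r ≈ 0.00542 s

τ = RC = 280000 × 8.80 nF = 0.00246 s.
t_r ≈ 2.2τ = 0.00542 s.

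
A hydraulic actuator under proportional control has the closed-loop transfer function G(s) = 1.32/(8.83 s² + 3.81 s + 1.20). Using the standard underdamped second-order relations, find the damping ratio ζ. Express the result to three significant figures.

Dividing through by 8.83: denominator becomes s² + 0.4315 s + 0.1359.
So ω_n = √0.1359 = 0.369 rad/s and ζ = 0.4315/(2·0.369) = 0.585.

ζ ≈ 0.585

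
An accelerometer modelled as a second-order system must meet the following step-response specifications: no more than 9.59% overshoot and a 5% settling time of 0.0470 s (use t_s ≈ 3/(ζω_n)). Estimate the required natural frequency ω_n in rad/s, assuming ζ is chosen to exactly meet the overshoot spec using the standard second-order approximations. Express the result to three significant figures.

ω_n ≈ 107 rad/s

From %OS = 100·exp(−πζ/√(1−ζ²)), invert to get ζ = −ln(OS)/√(π² + ln²(OS)) with OS = 0.0959.
−ln 0.0959 = 2.344, so ζ = 2.344/√(π² + 5.496) = 0.598.
From t_s ≈ 3/(ζω_n): ω_n = 3/(ζ·t_s) = 3/(0.598·0.0470) = 107 rad/s.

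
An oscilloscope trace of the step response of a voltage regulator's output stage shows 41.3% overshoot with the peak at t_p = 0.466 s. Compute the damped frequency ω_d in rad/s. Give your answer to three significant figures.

ω_d ≈ 6.74 rad/s

t_p = π/ω_d, so ω_d = π/0.466 = 6.74 rad/s.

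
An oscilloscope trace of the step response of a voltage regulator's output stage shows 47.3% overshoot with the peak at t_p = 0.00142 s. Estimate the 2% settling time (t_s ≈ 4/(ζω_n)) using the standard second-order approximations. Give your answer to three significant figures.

ζ from %OS: ζ = |ln 0.473|/√(π²+ln²0.473) = 0.232.
From t_p = π/ω_d, ω_d = π/0.00142 = 2210 rad/s, so ω_n = ω_d/√(1−ζ²) = 2270 rad/s.
t_s ≈ 4/(ζω_n) = 4/(0.232·2270) = 0.00759 s.

t_s ≈ 0.00759 s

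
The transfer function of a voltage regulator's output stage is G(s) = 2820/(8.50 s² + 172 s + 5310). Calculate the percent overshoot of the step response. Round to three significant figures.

Dividing through by 8.50: denominator becomes s² + 20.24 s + 624.7.
So ω_n = √624.7 = 25.0 rad/s and ζ = 20.24/(2·25.0) = 0.405.
%OS = 100·exp(−πζ/√(1−ζ²)) = 24.9%.

%OS ≈ 24.9%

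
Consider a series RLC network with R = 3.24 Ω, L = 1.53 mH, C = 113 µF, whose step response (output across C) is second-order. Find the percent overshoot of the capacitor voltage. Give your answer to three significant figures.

%OS ≈ 21.4%

For a series RLC circuit (capacitor voltage as output), ω_n = 1/√(LC) = 1/√(1.53 mH · 113 µF) = 2400 rad/s.
ζ = (R/2)·√(C/L) = (3.24/2)·√(113 µF/1.53 mH) = 0.440.
Overshoot: exp(−π·0.440/√(1−0.440²)) = 0.214, i.e. 21.4%.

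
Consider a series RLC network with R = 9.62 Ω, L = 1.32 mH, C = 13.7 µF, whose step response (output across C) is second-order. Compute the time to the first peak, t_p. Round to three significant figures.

For a series RLC circuit (capacitor voltage as output), ω_n = 1/√(LC) = 1/√(1.32 mH · 13.7 µF) = 7440 rad/s.
ζ = (R/2)·√(C/L) = (9.62/2)·√(13.7 µF/1.32 mH) = 0.490.
ω_d = 7440·√(1 − 0.490²) = 6480 rad/s. t_p = π/ω_d = 0.000485 s.

t_p ≈ 0.000485 s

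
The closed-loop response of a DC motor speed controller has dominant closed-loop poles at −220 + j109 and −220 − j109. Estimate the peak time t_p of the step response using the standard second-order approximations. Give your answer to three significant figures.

t_p = π/ω_d with ω_d = 109 (the imaginary part), so t_p = 0.0288 s.

t_p ≈ 0.0288 s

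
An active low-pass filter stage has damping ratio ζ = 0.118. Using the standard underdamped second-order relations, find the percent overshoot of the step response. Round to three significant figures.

%OS ≈ 68.8%

For an underdamped second-order system, %OS = 100·exp(−πζ/√(1−ζ²)).
πζ/√(1−ζ²) = π·0.118/√(1−0.0139) = 0.3733, so %OS = 100·e^(−0.3733) = 68.8%.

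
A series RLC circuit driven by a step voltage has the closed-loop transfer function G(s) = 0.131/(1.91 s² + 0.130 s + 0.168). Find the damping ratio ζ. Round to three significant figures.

Dividing through by 1.91: denominator becomes s² + 0.06806 s + 0.08796.
So ω_n = √0.08796 = 0.297 rad/s and ζ = 0.06806/(2·0.297) = 0.115.

ζ ≈ 0.115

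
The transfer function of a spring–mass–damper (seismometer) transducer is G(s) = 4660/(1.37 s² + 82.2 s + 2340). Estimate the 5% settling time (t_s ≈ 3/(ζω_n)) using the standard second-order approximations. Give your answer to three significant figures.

t_s ≈ 0.100 s

Dividing through by 1.37: denominator becomes s² + 60.00 s + 1708.
So ω_n = √1708 = 41.3 rad/s and ζ = 60.00/(2·41.3) = 0.726.
t_s ≈ 3/(ζω_n) = 0.100 s.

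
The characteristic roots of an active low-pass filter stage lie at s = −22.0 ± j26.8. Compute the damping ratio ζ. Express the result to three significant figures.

The poles are at −σ ± jω_d with σ = 22.0 and ω_d = 26.8, so ω_n = √(σ²+ω_d²) = 34.7 rad/s and ζ = σ/ω_n = 0.634.

ζ ≈ 0.634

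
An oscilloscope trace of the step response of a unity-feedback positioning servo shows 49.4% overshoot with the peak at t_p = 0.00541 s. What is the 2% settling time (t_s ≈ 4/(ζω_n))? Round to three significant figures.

The overshoot fixes ζ = −ln(OS)/√(π²+ln²(OS)) = 0.219.
t_p = π/ω_d ⇒ ω_d = 581 rad/s; then ω_n = ω_d/√(1−ζ²) = 595 rad/s.
t_s ≈ 4/(ζω_n) = 4/(0.219·595) = 0.0307 s.

t_s ≈ 0.0307 s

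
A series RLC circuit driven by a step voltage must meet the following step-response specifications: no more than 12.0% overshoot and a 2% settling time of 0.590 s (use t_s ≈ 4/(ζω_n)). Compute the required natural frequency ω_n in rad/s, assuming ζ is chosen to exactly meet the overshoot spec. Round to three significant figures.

ω_n ≈ 12.1 rad/s

Inverting the overshoot relation: ζ = |ln 0.120|/√(π² + ln²0.120) = 0.559.
From t_s ≈ 4/(ζω_n): ω_n = 4/(ζ·t_s) = 4/(0.559·0.590) = 12.1 rad/s.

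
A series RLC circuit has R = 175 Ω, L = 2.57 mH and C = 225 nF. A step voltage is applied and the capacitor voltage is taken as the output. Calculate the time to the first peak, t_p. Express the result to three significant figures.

For a series RLC circuit (capacitor voltage as output), ω_n = 1/√(LC) = 1/√(2.57 mH · 225 nF) = 41600 rad/s.
ζ = (R/2)·√(C/L) = (175/2)·√(225 nF/2.57 mH) = 0.819.
ω_d = 41600·√(1 − 0.819²) = 23900 rad/s. t_p = π/ω_d = 0.000132 s.

t_p ≈ 0.000132 s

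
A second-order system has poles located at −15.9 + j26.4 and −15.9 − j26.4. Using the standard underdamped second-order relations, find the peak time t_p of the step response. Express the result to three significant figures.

t_p ≈ 0.119 s

t_p = π/ω_d with ω_d = 26.4 (the imaginary part), so t_p = 0.119 s.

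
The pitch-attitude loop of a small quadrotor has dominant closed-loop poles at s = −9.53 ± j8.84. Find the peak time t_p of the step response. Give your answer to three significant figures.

t_p = π/ω_d with ω_d = 8.84 (the imaginary part), so t_p = 0.355 s.

t_p ≈ 0.355 s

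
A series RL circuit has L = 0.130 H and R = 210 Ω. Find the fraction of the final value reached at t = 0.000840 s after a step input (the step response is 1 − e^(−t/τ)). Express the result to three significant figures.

τ = L/R = 0.130/210 = 0.000619 s.
y(t)/y_∞ = 1 − e^(−t/τ) = 1 − e^(−0.000840/0.000619) = 1 − e^(−1.36) = 0.743.

y/y_∞ ≈ 0.743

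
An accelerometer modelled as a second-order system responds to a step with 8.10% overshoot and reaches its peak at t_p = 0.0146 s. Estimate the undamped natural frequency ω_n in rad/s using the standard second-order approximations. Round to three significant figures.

ζ from %OS: ζ = |ln 0.0810|/√(π²+ln²0.0810) = 0.625.
t_p = π/ω_d ⇒ ω_d = 215 rad/s; then ω_n = ω_d/√(1−ζ²) = 276 rad/s.

ω_n ≈ 276 rad/s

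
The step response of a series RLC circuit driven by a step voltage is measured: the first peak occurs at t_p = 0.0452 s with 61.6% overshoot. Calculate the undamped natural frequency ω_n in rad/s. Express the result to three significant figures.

The overshoot fixes ζ = −ln(OS)/√(π²+ln²(OS)) = 0.152.
From t_p = π/ω_d, ω_d = π/0.0452 = 69.5 rad/s, so ω_n = ω_d/√(1−ζ²) = 70.3 rad/s.

ω_n ≈ 70.3 rad/s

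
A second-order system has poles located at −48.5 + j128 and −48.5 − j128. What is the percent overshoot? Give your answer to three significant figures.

With σ = 48.5, ω_d = 128: ω_n = √(σ²+ω_d²) = 137 rad/s, ζ = σ/ω_n = 0.354.
%OS = 100·exp(−πζ/√(1−ζ²)) = 30.4%.

%OS ≈ 30.4%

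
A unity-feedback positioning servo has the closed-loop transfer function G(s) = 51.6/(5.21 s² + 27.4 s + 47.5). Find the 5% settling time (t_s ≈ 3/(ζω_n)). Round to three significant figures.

t_s ≈ 1.14 s

Dividing through by 5.21: denominator becomes s² + 5.259 s + 9.117.
So ω_n = √9.117 = 3.02 rad/s and ζ = 5.259/(2·3.02) = 0.871.
t_s ≈ 3/(ζω_n) = 1.14 s.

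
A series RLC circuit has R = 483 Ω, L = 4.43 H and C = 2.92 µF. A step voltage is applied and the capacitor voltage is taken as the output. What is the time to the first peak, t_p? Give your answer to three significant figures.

For a series RLC circuit (capacitor voltage as output), ω_n = 1/√(LC) = 1/√(4.43 H · 2.92 µF) = 278 rad/s.
ζ = (R/2)·√(C/L) = (483/2)·√(2.92 µF/4.43 H) = 0.196.
ω_d = 278·√(1 − 0.196²) = 273 rad/s. t_p = π/ω_d = 0.0115 s.

t_p ≈ 0.0115 s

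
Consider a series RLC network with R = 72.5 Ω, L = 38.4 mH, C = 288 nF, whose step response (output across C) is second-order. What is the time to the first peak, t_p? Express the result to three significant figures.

t_p ≈ 0.000332 s

For a series RLC circuit (capacitor voltage as output), ω_n = 1/√(LC) = 1/√(38.4 mH · 288 nF) = 9510 rad/s.
ζ = (R/2)·√(C/L) = (72.5/2)·√(288 nF/38.4 mH) = 0.0993.
ω_d = 9510·√(1 − 0.0993²) = 9460 rad/s. t_p = π/ω_d = 0.000332 s.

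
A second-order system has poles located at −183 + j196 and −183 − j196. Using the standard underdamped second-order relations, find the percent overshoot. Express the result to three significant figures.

|pole| = ω_n = √(183² + 196²) = 268 rad/s; ζ = cos θ = σ/ω_n = 0.682.
Overshoot: exp(−π·0.682/√(1−0.682²)) = 0.0532, i.e. 5.32%.

%OS ≈ 5.32%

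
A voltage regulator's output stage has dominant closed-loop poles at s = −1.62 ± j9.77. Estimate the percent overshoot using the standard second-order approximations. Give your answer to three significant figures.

%OS ≈ 59.4%

The poles are at −σ ± jω_d with σ = 1.62 and ω_d = 9.77, so ω_n = √(σ²+ω_d²) = 9.90 rad/s and ζ = σ/ω_n = 0.164.
Overshoot: exp(−π·0.164/√(1−0.164²)) = 0.594, i.e. 59.4%.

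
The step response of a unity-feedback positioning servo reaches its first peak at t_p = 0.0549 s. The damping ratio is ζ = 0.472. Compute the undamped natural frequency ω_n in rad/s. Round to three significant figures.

Peak time t_p = π/ω_d, so ω_d = π/t_p = π/0.0549 = 57.2 rad/s.
ω_n = ω_d/√(1−ζ²) = 57.2/√0.777 = 64.9 rad/s.

ω_n ≈ 64.9 rad/s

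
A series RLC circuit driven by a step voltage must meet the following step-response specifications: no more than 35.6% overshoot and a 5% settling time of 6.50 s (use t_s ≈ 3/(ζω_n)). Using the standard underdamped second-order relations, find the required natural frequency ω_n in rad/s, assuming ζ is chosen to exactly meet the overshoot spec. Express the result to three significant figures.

From %OS = 100·exp(−πζ/√(1−ζ²)), invert to get ζ = −ln(OS)/√(π² + ln²(OS)) with OS = 0.356.
−ln 0.356 = 1.033, so ζ = 1.033/√(π² + 1.067) = 0.312.
Then ω_n = 3/(ζ t_s) = 3/(0.312 × 6.50) = 1.48 rad/s.

ω_n ≈ 1.48 rad/s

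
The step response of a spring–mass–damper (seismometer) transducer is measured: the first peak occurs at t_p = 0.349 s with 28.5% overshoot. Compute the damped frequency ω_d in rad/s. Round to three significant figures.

t_p = π/ω_d, so ω_d = π/0.349 = 9.00 rad/s.

ω_d ≈ 9.00 rad/s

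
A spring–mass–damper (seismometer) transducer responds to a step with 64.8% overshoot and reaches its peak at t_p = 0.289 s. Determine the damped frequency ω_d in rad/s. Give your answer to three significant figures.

ω_d ≈ 10.9 rad/s

t_p = π/ω_d, so ω_d = π/0.289 = 10.9 rad/s.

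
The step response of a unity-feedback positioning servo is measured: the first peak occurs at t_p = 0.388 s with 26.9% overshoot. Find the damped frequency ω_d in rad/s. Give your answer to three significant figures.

t_p = π/ω_d, so ω_d = π/0.388 = 8.10 rad/s.

ω_d ≈ 8.10 rad/s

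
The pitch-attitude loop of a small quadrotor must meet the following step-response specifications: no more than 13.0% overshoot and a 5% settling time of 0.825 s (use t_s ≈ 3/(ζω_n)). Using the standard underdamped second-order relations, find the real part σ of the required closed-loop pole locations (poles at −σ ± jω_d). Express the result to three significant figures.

The settling-time spec alone fixes σ = ζω_n = 3/t_s = 3/0.825 = 3.64.
(Overshoot then fixes ζ = 0.545 and hence ω_d = σ·√(1−ζ²)/ζ = 5.60 rad/s.)

σ ≈ 3.64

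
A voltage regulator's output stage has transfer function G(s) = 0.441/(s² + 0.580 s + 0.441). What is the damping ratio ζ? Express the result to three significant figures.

ζ ≈ 0.437

Matching coefficients with s² + 2ζω_n s + ω_n² gives ω_n² = 0.441 ⇒ ω_n = 0.664 rad/s, and ζ = 0.580/(2ω_n) = 0.437.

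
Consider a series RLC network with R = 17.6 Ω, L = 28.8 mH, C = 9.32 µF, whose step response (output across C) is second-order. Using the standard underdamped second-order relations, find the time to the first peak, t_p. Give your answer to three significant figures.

t_p ≈ 0.00165 s

For a series RLC circuit (capacitor voltage as output), ω_n = 1/√(LC) = 1/√(28.8 mH · 9.32 µF) = 1930 rad/s.
ζ = (R/2)·√(C/L) = (17.6/2)·√(9.32 µF/28.8 mH) = 0.158.
ω_d = 1930·√(1 − 0.158²) = 1910 rad/s. t_p = π/ω_d = 0.00165 s.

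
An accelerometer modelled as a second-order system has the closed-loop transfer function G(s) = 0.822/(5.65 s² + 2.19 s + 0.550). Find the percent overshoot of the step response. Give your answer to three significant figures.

Dividing through by 5.65: denominator becomes s² + 0.3876 s + 0.09735.
So ω_n = √0.09735 = 0.312 rad/s and ζ = 0.3876/(2·0.312) = 0.621.
%OS = 100 e^{−πζ/√(1−ζ²)} with ζ = 0.621 gives 8.29%.

%OS ≈ 8.29%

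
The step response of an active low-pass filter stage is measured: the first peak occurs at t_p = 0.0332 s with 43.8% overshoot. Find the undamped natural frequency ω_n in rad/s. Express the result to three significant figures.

ω_n ≈ 97.8 rad/s

The overshoot fixes ζ = −ln(OS)/√(π²+ln²(OS)) = 0.254.
t_p = π/ω_d ⇒ ω_d = 94.6 rad/s; then ω_n = ω_d/√(1−ζ²) = 97.8 rad/s.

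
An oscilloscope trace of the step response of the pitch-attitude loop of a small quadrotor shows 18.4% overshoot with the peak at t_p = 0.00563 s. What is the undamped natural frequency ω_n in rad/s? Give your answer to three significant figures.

From the overshoot, ζ = −ln(OS)/√(π²+ln²(OS)) = 0.474.
From t_p = π/ω_d, ω_d = π/0.00563 = 558 rad/s, so ω_n = ω_d/√(1−ζ²) = 634 rad/s.

ω_n ≈ 634 rad/s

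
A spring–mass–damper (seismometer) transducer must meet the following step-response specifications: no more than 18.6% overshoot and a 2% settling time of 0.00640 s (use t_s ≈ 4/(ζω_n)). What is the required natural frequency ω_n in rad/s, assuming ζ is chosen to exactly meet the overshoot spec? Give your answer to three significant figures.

ω_n ≈ 1320 rad/s

ζ = −ln(OS)/√(π² + (ln OS)²). With OS = 0.186, ln OS = −1.682 and ζ = 1.682/3.564 = 0.472.
Then ω_n = 4/(ζ t_s) = 4/(0.472 × 0.00640) = 1320 rad/s.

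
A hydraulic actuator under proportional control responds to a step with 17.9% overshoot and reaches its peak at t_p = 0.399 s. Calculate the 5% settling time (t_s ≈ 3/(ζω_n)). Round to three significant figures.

ζ from %OS: ζ = |ln 0.179|/√(π²+ln²0.179) = 0.480.
From t_p = π/ω_d, ω_d = π/0.399 = 7.87 rad/s, so ω_n = ω_d/√(1−ζ²) = 8.98 rad/s.
t_s ≈ 3/(ζω_n) = 3/(0.480·8.98) = 0.696 s.

t_s ≈ 0.696 s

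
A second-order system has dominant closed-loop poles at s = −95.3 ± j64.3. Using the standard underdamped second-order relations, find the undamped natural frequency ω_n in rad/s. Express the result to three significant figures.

ω_n ≈ 115 rad/s

With σ = 95.3, ω_d = 64.3: ω_n = √(σ²+ω_d²) = 115 rad/s, ζ = σ/ω_n = 0.829.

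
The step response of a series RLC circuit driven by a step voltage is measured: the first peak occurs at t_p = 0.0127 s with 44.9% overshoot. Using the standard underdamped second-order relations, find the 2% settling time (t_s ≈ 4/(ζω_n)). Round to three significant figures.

The overshoot fixes ζ = −ln(OS)/√(π²+ln²(OS)) = 0.247.
From t_p = π/ω_d, ω_d = π/0.0127 = 247 rad/s, so ω_n = ω_d/√(1−ζ²) = 255 rad/s.
t_s ≈ 4/(ζω_n) = 4/(0.247·255) = 0.0634 s.

t_s ≈ 0.0634 s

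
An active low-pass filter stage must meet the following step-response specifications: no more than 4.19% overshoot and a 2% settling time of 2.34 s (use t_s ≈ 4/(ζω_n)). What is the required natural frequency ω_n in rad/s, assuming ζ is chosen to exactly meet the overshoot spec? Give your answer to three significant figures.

From %OS = 100·exp(−πζ/√(1−ζ²)), invert to get ζ = −ln(OS)/√(π² + ln²(OS)) with OS = 0.0419.
−ln 0.0419 = 3.172, so ζ = 3.172/√(π² + 10.06) = 0.711.
From t_s ≈ 4/(ζω_n): ω_n = 4/(ζ·t_s) = 4/(0.711·2.34) = 2.41 rad/s.

ω_n ≈ 2.41 rad/s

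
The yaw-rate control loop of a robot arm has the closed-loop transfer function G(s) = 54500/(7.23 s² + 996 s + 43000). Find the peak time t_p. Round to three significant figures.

Dividing through by 7.23: denominator becomes s² + 137.8 s + 5947.
So ω_n = √5947 = 77.1 rad/s and ζ = 137.8/(2·77.1) = 0.893.
ω_d = 77.1·√(1 − 0.893²) = 34.7 rad/s. t_p = π/ω_d = 0.0906 s.

t_p ≈ 0.0906 s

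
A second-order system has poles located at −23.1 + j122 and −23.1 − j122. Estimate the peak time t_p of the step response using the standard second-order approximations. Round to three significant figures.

t_p = π/ω_d with ω_d = 122 (the imaginary part), so t_p = 0.0258 s.

t_p ≈ 0.0258 s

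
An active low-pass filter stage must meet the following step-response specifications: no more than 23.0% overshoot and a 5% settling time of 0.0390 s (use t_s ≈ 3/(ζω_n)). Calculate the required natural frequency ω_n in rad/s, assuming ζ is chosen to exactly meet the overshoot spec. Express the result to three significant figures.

Inverting the overshoot relation: ζ = |ln 0.230|/√(π² + ln²0.230) = 0.424.
Then ω_n = 3/(ζ t_s) = 3/(0.424 × 0.0390) = 182 rad/s.

ω_n ≈ 182 rad/s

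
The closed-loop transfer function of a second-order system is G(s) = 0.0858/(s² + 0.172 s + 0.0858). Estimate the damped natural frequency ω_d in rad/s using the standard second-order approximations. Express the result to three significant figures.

ω_n = √0.0858 = 0.293 rad/s; ζ = 0.172/(2·0.293) = 0.294.
ω_d = 0.293·√(1 − 0.294²) = 0.280 rad/s.

ω_d ≈ 0.280 rad/s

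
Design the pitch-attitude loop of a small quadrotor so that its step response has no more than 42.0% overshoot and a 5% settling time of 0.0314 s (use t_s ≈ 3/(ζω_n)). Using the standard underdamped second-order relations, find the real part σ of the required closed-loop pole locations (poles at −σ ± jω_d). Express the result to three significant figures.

σ ≈ 95.5

The settling-time spec alone fixes σ = ζω_n = 3/t_s = 3/0.0314 = 95.5.
(Overshoot then fixes ζ = 0.266 and hence ω_d = σ·√(1−ζ²)/ζ = 346 rad/s.)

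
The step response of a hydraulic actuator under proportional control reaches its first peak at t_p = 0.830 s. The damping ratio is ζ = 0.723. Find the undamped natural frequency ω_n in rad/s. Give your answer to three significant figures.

Peak time t_p = π/ω_d, so ω_d = π/t_p = π/0.830 = 3.79 rad/s.
ω_n = ω_d/√(1−ζ²) = 3.79/√0.477 = 5.48 rad/s.

ω_n ≈ 5.48 rad/s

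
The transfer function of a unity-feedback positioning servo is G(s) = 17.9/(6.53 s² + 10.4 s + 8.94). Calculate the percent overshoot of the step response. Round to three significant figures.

Dividing through by 6.53: denominator becomes s² + 1.593 s + 1.369.
So ω_n = √1.369 = 1.17 rad/s and ζ = 1.593/(2·1.17) = 0.681.
%OS = 100·exp(−πζ/√(1−ζ²)) = 5.40%.

%OS ≈ 5.40%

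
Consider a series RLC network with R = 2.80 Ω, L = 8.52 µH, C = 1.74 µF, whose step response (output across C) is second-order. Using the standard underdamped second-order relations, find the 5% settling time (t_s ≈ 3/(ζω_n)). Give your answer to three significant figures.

For a series RLC circuit (capacitor voltage as output), ω_n = 1/√(LC) = 1/√(8.52 µH · 1.74 µF) = 260000 rad/s.
ζ = (R/2)·√(C/L) = (2.80/2)·√(1.74 µF/8.52 µH) = 0.633.
t_s ≈ 3/(ζω_n) = 0.0000183 s.

t_s ≈ 0.0000183 s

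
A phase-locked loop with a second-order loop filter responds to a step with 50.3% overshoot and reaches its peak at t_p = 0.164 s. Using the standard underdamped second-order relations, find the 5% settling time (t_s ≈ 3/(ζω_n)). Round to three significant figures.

t_s ≈ 0.716 s

ζ from %OS: ζ = |ln 0.503|/√(π²+ln²0.503) = 0.214.
From t_p = π/ω_d, ω_d = π/0.164 = 19.2 rad/s, so ω_n = ω_d/√(1−ζ²) = 19.6 rad/s.
t_s ≈ 3/(ζω_n) = 3/(0.214·19.6) = 0.716 s.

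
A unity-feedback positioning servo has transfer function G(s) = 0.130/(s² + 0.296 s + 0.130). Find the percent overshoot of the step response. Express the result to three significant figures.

Matching coefficients with s² + 2ζω_n s + ω_n² gives ω_n² = 0.130 ⇒ ω_n = 0.361 rad/s, and ζ = 0.296/(2ω_n) = 0.410.
%OS = 100 e^{−πζ/√(1−ζ²)} with ζ = 0.410 gives 24.3%.

%OS ≈ 24.3%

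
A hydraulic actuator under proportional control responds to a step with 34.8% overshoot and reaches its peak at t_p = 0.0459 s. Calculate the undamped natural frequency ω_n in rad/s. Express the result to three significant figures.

ω_n ≈ 72.2 rad/s

From the overshoot, ζ = −ln(OS)/√(π²+ln²(OS)) = 0.318.
t_p = π/ω_d ⇒ ω_d = 68.4 rad/s; then ω_n = ω_d/√(1−ζ²) = 72.2 rad/s.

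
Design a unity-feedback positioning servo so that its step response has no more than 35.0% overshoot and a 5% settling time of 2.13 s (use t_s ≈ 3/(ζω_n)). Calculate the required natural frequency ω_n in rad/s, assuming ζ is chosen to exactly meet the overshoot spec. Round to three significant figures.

ω_n ≈ 4.44 rad/s

Inverting the overshoot relation: ζ = |ln 0.350|/√(π² + ln²0.350) = 0.317.
From t_s ≈ 3/(ζω_n): ω_n = 3/(ζ·t_s) = 3/(0.317·2.13) = 4.44 rad/s.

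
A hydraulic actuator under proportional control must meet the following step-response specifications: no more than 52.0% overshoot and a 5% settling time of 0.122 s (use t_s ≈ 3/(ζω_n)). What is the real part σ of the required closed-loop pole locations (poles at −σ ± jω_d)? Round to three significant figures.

The settling-time spec alone fixes σ = ζω_n = 3/t_s = 3/0.122 = 24.6.
(Overshoot then fixes ζ = 0.204 and hence ω_d = σ·√(1−ζ²)/ζ = 118 rad/s.)

σ ≈ 24.6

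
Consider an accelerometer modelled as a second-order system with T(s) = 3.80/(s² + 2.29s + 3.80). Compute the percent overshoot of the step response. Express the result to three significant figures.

%OS ≈ 10.2%

Comparing the denominator to s² + 2ζω_n s + ω_n²: ω_n = √3.80 = 1.95 rad/s, and 2ζω_n = 2.29 so ζ = 2.29/(2·1.95) = 0.587.
%OS = 100·exp(−πζ/√(1−ζ²)) = 10.2%.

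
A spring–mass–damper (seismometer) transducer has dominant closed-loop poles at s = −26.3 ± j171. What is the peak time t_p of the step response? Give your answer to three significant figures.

t_p ≈ 0.0184 s

t_p = π/ω_d with ω_d = 171 (the imaginary part), so t_p = 0.0184 s.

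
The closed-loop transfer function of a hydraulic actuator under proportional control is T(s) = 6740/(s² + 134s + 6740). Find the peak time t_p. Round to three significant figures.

ω_n = √6740 = 82.1 rad/s; ζ = 134/(2·82.1) = 0.816.
ω_d = ω_n√(1−ζ²) = 47.4 rad/s. Then t_p = π/ω_d = 0.0662 s.

t_p ≈ 0.0662 s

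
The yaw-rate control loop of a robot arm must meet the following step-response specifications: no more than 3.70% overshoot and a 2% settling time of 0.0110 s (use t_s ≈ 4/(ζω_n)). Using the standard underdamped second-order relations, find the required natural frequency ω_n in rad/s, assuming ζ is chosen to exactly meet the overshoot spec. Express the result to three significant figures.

From %OS = 100·exp(−πζ/√(1−ζ²)), invert to get ζ = −ln(OS)/√(π² + ln²(OS)) with OS = 0.0370.
−ln 0.0370 = 3.297, so ζ = 3.297/√(π² + 10.87) = 0.724.
From t_s ≈ 4/(ζω_n): ω_n = 4/(ζ·t_s) = 4/(0.724·0.0110) = 502 rad/s.

ω_n ≈ 502 rad/s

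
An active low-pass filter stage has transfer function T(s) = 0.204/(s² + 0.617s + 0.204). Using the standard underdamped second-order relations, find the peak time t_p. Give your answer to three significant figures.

t_p ≈ 9.52 s

ω_n = √0.204 = 0.452 rad/s; ζ = 0.617/(2·0.452) = 0.683.
ω_d = ω_n√(1−ζ²) = 0.330 rad/s. Then t_p = π/ω_d = 9.52 s.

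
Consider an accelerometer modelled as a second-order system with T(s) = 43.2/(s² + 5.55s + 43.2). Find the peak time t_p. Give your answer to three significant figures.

ω_n = √43.2 = 6.57 rad/s; ζ = 5.55/(2·6.57) = 0.422.
ω_d = ω_n√(1−ζ²) = 5.96 rad/s. Then t_p = π/ω_d = 0.527 s.

t_p ≈ 0.527 s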